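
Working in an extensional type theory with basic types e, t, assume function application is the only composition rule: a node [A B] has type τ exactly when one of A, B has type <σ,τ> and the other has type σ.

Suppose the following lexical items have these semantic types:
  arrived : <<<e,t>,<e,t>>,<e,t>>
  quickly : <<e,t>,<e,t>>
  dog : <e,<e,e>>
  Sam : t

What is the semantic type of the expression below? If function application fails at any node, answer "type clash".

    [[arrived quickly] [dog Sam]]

[arrived quickly]: <<<e,t>,<e,t>>,<e,t>> applied to <<e,t>,<e,t>> yields <e,t>.
At [dog Sam]: neither <e,<e,e>> nor t can take the other as argument; the node is ill-typed.

type clash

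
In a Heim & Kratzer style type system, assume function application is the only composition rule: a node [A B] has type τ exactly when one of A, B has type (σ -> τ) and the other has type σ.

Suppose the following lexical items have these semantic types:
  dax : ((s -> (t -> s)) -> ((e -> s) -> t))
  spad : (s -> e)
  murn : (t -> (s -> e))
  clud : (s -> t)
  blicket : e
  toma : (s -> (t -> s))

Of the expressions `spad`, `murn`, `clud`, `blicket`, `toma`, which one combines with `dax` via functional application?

spad : (s -> e) — no; dax wants (s -> (t -> s)), and spad wants s.
murn : (t -> (s -> e)) — no; dax wants (s -> (t -> s)), and murn wants t.
clud : (s -> t) — no; dax wants (s -> (t -> s)), and clud wants s.
blicket : e — no; dax wants (s -> (t -> s)), and blicket wants nothing (atomic).
toma — combines: dax : ((s -> (t -> s)) -> ((e -> s) -> t)) takes toma : (s -> (t -> s)) as argument, giving ((e -> s) -> t).

toma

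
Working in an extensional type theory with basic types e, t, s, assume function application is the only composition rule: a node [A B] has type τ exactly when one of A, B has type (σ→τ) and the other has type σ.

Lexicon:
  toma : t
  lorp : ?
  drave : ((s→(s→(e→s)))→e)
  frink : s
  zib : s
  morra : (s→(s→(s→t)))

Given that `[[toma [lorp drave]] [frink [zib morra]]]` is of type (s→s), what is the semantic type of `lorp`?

[[toma [lorp drave]] [frink [zib morra]]] is required to be (s→s). [frink [zib morra]] : (s→t) cannot yield (s→s) as functor, so [toma [lorp drave]] : ((s→t)→(s→s)).
[toma [lorp drave]] is required to be ((s→t)→(s→s)). toma : t cannot yield ((s→t)→(s→s)) as functor, so [lorp drave] : (t→((s→t)→(s→s))).
[lorp drave] is required to be (t→((s→t)→(s→s))). drave : ((s→(s→(e→s)))→e) cannot yield (t→((s→t)→(s→s))) as functor, so lorp : (((s→(s→(e→s)))→e)→(t→((s→t)→(s→s)))).

(((s→(s→(e→s)))→e)→(t→((s→t)→(s→s))))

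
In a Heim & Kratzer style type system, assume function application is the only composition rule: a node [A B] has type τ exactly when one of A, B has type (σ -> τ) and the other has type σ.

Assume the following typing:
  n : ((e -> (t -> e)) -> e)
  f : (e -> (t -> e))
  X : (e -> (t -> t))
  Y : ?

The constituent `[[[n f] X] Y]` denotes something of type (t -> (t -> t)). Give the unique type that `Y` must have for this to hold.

((t -> t) -> (t -> (t -> t)))

[[[n f] X] Y] is required to be (t -> (t -> t)). [[n f] X] : (t -> t) cannot yield (t -> (t -> t)) as functor, so Y : ((t -> t) -> (t -> (t -> t))).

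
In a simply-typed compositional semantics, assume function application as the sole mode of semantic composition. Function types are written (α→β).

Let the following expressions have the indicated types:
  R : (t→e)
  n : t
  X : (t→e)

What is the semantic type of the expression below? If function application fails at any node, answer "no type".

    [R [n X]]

[n X] — X of type (t→e) combines with n of type t: type e.
[R [n X]]: (t→e) and e cannot combine by function application — type clash.

no type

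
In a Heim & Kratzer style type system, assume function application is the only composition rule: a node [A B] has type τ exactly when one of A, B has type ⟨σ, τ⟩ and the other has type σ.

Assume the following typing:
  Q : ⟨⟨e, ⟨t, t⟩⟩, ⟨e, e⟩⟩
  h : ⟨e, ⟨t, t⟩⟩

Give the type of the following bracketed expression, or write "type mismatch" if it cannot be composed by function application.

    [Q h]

⟨e, e⟩

[Q h]: functor Q : ⟨⟨e, ⟨t, t⟩⟩, ⟨e, e⟩⟩, argument h : ⟨e, ⟨t, t⟩⟩; result ⟨e, e⟩.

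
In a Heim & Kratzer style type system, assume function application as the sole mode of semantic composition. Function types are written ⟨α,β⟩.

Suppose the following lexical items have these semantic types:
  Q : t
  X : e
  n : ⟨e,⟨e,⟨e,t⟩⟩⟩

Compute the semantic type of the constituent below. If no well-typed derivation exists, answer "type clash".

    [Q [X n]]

type clash

[X n]: functor n : ⟨e,⟨e,⟨e,t⟩⟩⟩, argument X : e; result ⟨e,⟨e,t⟩⟩.
[Q [X n]]: t with ⟨e,⟨e,t⟩⟩ — neither is a function whose domain matches the other; composition fails here.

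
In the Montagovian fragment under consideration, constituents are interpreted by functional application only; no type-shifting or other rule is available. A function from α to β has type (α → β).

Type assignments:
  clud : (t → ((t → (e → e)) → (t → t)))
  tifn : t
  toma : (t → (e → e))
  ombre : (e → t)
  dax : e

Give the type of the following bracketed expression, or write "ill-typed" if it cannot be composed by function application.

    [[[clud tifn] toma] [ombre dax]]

t

[clud tifn]: (t → ((t → (e → e)) → (t → t))) applied to t yields ((t → (e → e)) → (t → t)).
[[clud tifn] toma]: ((t → (e → e)) → (t → t)) applied to (t → (e → e)) yields (t → t).
[ombre dax]: (e → t) applied to e yields t.
[[[clud tifn] toma] [ombre dax]]: (t → t) applied to t yields t.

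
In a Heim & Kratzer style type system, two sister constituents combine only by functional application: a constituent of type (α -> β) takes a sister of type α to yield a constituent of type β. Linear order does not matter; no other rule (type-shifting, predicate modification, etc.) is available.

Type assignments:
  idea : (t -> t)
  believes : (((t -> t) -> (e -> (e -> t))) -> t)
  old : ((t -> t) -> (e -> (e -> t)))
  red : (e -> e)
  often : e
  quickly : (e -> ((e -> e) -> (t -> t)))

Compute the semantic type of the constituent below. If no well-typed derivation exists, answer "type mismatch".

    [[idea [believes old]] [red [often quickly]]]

t

At [believes old], believes : (((t -> t) -> (e -> (e -> t))) -> t) takes old : ((t -> t) -> (e -> (e -> t))), giving t.
At [idea [believes old]], idea : (t -> t) takes [believes old] : t, giving t.
At [often quickly], quickly : (e -> ((e -> e) -> (t -> t))) takes often : e, giving ((e -> e) -> (t -> t)).
At [red [often quickly]], [often quickly] : ((e -> e) -> (t -> t)) takes red : (e -> e), giving (t -> t).
At [[idea [believes old]] [red [often quickly]]], [red [often quickly]] : (t -> t) takes [idea [believes old]] : t, giving t.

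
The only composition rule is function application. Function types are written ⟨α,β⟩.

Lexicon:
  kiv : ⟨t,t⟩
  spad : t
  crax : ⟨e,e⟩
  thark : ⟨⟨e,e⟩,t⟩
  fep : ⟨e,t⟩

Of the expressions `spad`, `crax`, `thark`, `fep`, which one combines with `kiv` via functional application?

spad

spad — combines: kiv : ⟨t,t⟩ takes spad : t as argument, giving t.
crax : ⟨e,e⟩ — neither side's domain matches the other.
thark : ⟨⟨e,e⟩,t⟩ — neither side's domain matches the other.
fep : ⟨e,t⟩ — neither side's domain matches the other.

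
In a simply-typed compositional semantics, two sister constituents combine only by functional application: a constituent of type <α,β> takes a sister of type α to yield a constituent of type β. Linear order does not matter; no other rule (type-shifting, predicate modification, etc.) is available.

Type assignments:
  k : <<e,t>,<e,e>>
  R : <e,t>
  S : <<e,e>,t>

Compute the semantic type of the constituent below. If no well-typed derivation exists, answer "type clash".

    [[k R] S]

t

[k R]: <<e,t>,<e,e>> applied to <e,t> yields <e,e>.
[[k R] S]: <<e,e>,t> applied to <e,e> yields t.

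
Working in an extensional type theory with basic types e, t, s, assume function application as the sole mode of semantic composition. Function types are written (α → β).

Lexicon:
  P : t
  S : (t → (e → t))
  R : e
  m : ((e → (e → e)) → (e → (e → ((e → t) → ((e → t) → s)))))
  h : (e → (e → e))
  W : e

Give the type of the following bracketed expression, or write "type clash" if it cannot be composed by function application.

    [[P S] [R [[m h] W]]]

((e → t) → s)

[P S]: functor S : (t → (e → t)), argument P : t; result (e → t).
[m h]: functor m : ((e → (e → e)) → (e → (e → ((e → t) → ((e → t) → s))))), argument h : (e → (e → e)); result (e → (e → ((e → t) → ((e → t) → s)))).
[[m h] W]: functor [m h] : (e → (e → ((e → t) → ((e → t) → s)))), argument W : e; result (e → ((e → t) → ((e → t) → s))).
[R [[m h] W]]: functor [[m h] W] : (e → ((e → t) → ((e → t) → s))), argument R : e; result ((e → t) → ((e → t) → s)).
[[P S] [R [[m h] W]]]: functor [R [[m h] W]] : ((e → t) → ((e → t) → s)), argument [P S] : (e → t); result ((e → t) → s).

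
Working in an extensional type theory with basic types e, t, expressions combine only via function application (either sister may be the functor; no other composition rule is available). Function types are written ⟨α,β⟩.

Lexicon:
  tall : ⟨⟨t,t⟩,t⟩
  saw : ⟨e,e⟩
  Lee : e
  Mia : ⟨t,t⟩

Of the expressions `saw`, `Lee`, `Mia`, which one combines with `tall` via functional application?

saw : ⟨e,e⟩ — does not combine with tall.
Lee : e — does not combine with tall.
Mia — combines: tall : ⟨⟨t,t⟩,t⟩ takes Mia : ⟨t,t⟩ as argument, giving t.

Mia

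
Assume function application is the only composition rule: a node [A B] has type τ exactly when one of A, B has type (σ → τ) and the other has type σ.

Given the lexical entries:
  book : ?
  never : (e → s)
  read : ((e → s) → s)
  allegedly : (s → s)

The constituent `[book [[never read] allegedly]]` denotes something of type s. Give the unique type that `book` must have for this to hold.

(s → s)

At [book [[never read] allegedly]] (required: s): [[never read] allegedly] is s, which is not a function with range s; hence book is the functor — type (s → s).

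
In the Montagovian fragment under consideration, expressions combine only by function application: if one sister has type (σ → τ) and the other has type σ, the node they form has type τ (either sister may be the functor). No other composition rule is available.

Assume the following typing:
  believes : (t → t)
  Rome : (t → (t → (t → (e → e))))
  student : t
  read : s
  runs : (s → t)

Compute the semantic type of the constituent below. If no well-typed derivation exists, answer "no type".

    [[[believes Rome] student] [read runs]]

no type

[believes Rome]: (t → t) and (t → (t → (t → (e → e)))) cannot combine by function application — type clash.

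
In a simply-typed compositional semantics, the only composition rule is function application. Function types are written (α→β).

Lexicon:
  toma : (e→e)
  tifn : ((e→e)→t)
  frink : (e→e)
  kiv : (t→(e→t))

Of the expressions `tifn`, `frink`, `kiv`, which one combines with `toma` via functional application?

tifn

tifn — combines: tifn : ((e→e)→t) takes toma : (e→e) as argument, giving t.
frink : (e→e) — does not combine with toma.
kiv : (t→(e→t)) — does not combine with toma.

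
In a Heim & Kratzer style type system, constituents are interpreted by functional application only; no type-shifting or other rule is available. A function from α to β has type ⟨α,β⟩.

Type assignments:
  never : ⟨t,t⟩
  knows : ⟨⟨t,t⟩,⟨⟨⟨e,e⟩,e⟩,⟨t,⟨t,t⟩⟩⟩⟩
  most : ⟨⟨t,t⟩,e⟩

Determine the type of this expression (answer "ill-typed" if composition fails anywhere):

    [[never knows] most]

ill-typed

[never knows] — knows of type ⟨⟨t,t⟩,⟨⟨⟨e,e⟩,e⟩,⟨t,⟨t,t⟩⟩⟩⟩ combines with never of type ⟨t,t⟩: type ⟨⟨⟨e,e⟩,e⟩,⟨t,⟨t,t⟩⟩⟩.
[[never knows] most]: ⟨⟨⟨e,e⟩,e⟩,⟨t,⟨t,t⟩⟩⟩ with ⟨⟨t,t⟩,e⟩ — neither is a function whose domain matches the other; composition fails here.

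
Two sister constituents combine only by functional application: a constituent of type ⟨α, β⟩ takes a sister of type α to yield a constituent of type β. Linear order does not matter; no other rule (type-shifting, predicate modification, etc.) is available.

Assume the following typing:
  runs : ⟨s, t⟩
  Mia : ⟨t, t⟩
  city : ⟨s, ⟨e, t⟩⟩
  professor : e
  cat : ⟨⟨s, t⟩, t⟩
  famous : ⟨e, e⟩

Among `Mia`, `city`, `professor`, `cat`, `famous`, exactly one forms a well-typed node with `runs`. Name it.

Mia : ⟨t, t⟩ — no; runs wants s, and Mia wants t.
city : ⟨s, ⟨e, t⟩⟩ — no; runs wants s, and city wants s.
professor : e — no; runs wants s, and professor wants nothing (atomic).
cat — combines: cat : ⟨⟨s, t⟩, t⟩ takes runs : ⟨s, t⟩ as argument, giving t.
famous : ⟨e, e⟩ — no; runs wants s, and famous wants e.

cat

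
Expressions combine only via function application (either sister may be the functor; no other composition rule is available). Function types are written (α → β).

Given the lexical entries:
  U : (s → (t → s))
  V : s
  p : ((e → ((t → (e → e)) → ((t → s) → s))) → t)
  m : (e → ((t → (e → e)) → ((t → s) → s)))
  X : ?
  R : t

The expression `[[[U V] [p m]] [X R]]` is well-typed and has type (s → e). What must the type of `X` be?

(t → (s → (s → e)))

At [[[U V] [p m]] [X R]] (required: (s → e)): [[U V] [p m]] is s, which is not a function with range (s → e); hence [X R] is the functor — type (s → (s → e)).
At [X R] (required: (s → (s → e))): R is t, which is not a function with range (s → (s → e)); hence X is the functor — type (t → (s → (s → e))).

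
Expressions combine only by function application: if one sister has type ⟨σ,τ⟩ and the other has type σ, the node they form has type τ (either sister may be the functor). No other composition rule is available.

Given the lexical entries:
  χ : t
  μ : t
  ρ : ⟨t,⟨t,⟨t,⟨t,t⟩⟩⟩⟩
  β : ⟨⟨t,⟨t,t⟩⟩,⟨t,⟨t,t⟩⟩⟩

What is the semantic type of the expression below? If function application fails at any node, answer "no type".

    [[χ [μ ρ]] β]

⟨t,⟨t,t⟩⟩

[μ ρ]: ⟨t,⟨t,⟨t,⟨t,t⟩⟩⟩⟩ applied to t yields ⟨t,⟨t,⟨t,t⟩⟩⟩.
[χ [μ ρ]]: ⟨t,⟨t,⟨t,t⟩⟩⟩ applied to t yields ⟨t,⟨t,t⟩⟩.
[[χ [μ ρ]] β]: ⟨⟨t,⟨t,t⟩⟩,⟨t,⟨t,t⟩⟩⟩ applied to ⟨t,⟨t,t⟩⟩ yields ⟨t,⟨t,t⟩⟩.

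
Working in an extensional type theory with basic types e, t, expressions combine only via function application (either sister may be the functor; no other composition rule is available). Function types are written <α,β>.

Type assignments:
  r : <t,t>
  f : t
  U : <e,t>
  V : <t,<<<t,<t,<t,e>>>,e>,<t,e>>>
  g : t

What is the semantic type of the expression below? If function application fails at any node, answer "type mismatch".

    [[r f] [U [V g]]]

type mismatch

[r f]: functor r : <t,t>, argument f : t; result t.
[V g]: functor V : <t,<<<t,<t,<t,e>>>,e>,<t,e>>>, argument g : t; result <<<t,<t,<t,e>>>,e>,<t,e>>.
[U [V g]]: <e,t> with <<<t,<t,<t,e>>>,e>,<t,e>> — neither is a function whose domain matches the other; composition fails here.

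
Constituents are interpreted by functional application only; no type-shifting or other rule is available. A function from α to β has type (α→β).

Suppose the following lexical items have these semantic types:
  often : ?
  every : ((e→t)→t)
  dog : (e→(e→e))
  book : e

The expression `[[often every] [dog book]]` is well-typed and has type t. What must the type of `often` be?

(((e→t)→t)→((e→e)→t))

[[often every] [dog book]] is required to be t. [dog book] : (e→e) cannot yield t as functor, so [often every] : ((e→e)→t).
[often every] is required to be ((e→e)→t). every : ((e→t)→t) cannot yield ((e→e)→t) as functor, so often : (((e→t)→t)→((e→e)→t)).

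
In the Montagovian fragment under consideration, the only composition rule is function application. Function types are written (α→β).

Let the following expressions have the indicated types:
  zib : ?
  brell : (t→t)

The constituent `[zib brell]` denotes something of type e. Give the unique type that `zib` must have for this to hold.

[zib brell] must have type e. The sister brell has type (t→t); that is not a function onto e, so zib must be the functor, of type ((t→t)→e).

((t→t)→e)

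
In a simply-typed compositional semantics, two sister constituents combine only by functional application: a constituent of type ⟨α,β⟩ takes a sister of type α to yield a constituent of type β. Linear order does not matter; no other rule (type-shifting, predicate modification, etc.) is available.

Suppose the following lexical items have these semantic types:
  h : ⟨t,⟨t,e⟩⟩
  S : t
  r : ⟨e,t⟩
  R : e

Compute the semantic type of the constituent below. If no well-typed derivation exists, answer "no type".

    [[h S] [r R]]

e

[h S] — h of type ⟨t,⟨t,e⟩⟩ combines with S of type t: type ⟨t,e⟩.
[r R] — r of type ⟨e,t⟩ combines with R of type e: type t.
[[h S] [r R]] — [h S] of type ⟨t,e⟩ combines with [r R] of type t: type e.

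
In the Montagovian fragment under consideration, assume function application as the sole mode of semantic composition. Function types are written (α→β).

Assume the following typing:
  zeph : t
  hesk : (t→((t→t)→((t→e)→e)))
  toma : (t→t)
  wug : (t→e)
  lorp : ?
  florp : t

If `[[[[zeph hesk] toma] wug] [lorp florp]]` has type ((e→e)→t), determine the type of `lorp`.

For [[[[zeph hesk] toma] wug] [lorp florp]] to have type ((e→e)→t) with [[[zeph hesk] toma] wug] of type e, [lorp florp] must be the function: [lorp florp] : (e→((e→e)→t)).
For [lorp florp] to have type (e→((e→e)→t)) with florp of type t, lorp must be the function: lorp : (t→(e→((e→e)→t))).

(t→(e→((e→e)→t)))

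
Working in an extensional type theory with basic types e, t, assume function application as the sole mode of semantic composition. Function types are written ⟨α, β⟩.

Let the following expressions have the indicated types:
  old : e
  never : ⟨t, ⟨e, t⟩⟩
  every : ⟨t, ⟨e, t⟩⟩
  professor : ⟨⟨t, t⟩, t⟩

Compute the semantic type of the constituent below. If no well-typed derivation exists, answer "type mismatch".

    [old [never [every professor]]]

[every professor]: ⟨t, ⟨e, t⟩⟩ and ⟨⟨t, t⟩, t⟩ cannot combine by function application — type clash.

type mismatch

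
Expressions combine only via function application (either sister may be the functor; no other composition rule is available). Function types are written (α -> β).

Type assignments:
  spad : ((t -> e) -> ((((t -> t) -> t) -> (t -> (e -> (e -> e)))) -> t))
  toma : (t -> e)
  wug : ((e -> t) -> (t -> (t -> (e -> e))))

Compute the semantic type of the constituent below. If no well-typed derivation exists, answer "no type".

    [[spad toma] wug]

At [spad toma], spad : ((t -> e) -> ((((t -> t) -> t) -> (t -> (e -> (e -> e)))) -> t)) takes toma : (t -> e), giving ((((t -> t) -> t) -> (t -> (e -> (e -> e)))) -> t).
At [[spad toma] wug]: neither ((((t -> t) -> t) -> (t -> (e -> (e -> e)))) -> t) nor ((e -> t) -> (t -> (t -> (e -> e)))) can take the other as argument; the node is ill-typed.

no type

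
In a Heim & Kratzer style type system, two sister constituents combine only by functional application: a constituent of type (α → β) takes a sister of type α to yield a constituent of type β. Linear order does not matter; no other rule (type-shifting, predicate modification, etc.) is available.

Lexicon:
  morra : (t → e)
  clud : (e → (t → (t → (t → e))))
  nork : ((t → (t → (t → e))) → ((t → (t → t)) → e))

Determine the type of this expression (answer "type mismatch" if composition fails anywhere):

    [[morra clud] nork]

At [morra clud]: neither (t → e) nor (e → (t → (t → (t → e)))) can take the other as argument; the node is ill-typed.

type mismatch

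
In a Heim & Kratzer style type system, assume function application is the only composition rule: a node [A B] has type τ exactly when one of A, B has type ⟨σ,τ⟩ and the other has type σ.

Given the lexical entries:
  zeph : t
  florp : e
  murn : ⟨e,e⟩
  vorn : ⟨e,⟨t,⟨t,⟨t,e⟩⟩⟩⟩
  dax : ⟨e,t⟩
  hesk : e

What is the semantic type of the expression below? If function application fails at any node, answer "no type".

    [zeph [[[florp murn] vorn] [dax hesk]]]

At [florp murn], murn : ⟨e,e⟩ takes florp : e, giving e.
At [[florp murn] vorn], vorn : ⟨e,⟨t,⟨t,⟨t,e⟩⟩⟩⟩ takes [florp murn] : e, giving ⟨t,⟨t,⟨t,e⟩⟩⟩.
At [dax hesk], dax : ⟨e,t⟩ takes hesk : e, giving t.
At [[[florp murn] vorn] [dax hesk]], [[florp murn] vorn] : ⟨t,⟨t,⟨t,e⟩⟩⟩ takes [dax hesk] : t, giving ⟨t,⟨t,e⟩⟩.
At [zeph [[[florp murn] vorn] [dax hesk]]], [[[florp murn] vorn] [dax hesk]] : ⟨t,⟨t,e⟩⟩ takes zeph : t, giving ⟨t,e⟩.

⟨t,e⟩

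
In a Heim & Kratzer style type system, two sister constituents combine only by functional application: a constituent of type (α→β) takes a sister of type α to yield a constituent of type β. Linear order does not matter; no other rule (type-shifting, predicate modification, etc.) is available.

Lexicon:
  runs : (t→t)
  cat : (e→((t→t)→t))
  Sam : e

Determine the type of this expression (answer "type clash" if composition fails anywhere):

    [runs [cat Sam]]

t

[cat Sam] — cat of type (e→((t→t)→t)) combines with Sam of type e: type ((t→t)→t).
[runs [cat Sam]] — [cat Sam] of type ((t→t)→t) combines with runs of type (t→t): type t.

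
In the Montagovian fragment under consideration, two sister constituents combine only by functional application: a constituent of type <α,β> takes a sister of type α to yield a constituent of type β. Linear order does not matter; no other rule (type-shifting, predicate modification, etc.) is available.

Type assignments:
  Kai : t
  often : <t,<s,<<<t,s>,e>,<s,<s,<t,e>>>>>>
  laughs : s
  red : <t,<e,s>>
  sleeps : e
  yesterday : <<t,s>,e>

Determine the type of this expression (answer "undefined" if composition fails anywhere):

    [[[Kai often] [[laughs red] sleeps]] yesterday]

undefined

[Kai often] — often of type <t,<s,<<<t,s>,e>,<s,<s,<t,e>>>>>> combines with Kai of type t: type <s,<<<t,s>,e>,<s,<s,<t,e>>>>>.
[laughs red]: s with <t,<e,s>> — neither is a function whose domain matches the other; composition fails here.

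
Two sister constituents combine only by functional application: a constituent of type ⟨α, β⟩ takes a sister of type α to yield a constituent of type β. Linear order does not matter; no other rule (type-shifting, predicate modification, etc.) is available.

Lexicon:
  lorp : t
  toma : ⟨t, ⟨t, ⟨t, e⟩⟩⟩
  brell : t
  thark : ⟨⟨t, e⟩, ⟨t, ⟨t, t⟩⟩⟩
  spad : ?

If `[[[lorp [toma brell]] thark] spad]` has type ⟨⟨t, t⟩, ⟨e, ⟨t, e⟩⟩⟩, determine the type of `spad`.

[[[lorp [toma brell]] thark] spad] must have type ⟨⟨t, t⟩, ⟨e, ⟨t, e⟩⟩⟩. The sister [[lorp [toma brell]] thark] has type ⟨t, ⟨t, t⟩⟩; that is not a function onto ⟨⟨t, t⟩, ⟨e, ⟨t, e⟩⟩⟩, so spad must be the functor, of type ⟨⟨t, ⟨t, t⟩⟩, ⟨⟨t, t⟩, ⟨e, ⟨t, e⟩⟩⟩⟩.

⟨⟨t, ⟨t, t⟩⟩, ⟨⟨t, t⟩, ⟨e, ⟨t, e⟩⟩⟩⟩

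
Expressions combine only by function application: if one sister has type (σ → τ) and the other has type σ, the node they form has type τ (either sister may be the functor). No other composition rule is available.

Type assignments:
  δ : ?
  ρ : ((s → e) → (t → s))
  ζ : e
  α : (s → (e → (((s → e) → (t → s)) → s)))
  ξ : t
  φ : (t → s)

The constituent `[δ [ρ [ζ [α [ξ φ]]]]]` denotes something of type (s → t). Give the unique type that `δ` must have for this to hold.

For [δ [ρ [ζ [α [ξ φ]]]]] to have type (s → t) with [ρ [ζ [α [ξ φ]]]] of type s, δ must be the function: δ : (s → (s → t)).

(s → (s → t))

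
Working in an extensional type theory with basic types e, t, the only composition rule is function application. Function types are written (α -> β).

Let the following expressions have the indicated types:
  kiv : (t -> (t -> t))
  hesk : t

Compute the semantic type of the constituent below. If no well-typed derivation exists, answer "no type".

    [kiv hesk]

[kiv hesk]: kiv is (t -> (t -> t)), hesk is t; result (t -> t).

(t -> t)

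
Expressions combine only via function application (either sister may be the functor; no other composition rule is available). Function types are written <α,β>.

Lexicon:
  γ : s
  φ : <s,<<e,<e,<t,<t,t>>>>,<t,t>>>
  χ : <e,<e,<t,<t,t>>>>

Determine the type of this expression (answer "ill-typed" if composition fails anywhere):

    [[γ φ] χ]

[γ φ]: functor φ : <s,<<e,<e,<t,<t,t>>>>,<t,t>>>, argument γ : s; result <<e,<e,<t,<t,t>>>>,<t,t>>.
[[γ φ] χ]: functor [γ φ] : <<e,<e,<t,<t,t>>>>,<t,t>>, argument χ : <e,<e,<t,<t,t>>>>; result <t,t>.

<t,t>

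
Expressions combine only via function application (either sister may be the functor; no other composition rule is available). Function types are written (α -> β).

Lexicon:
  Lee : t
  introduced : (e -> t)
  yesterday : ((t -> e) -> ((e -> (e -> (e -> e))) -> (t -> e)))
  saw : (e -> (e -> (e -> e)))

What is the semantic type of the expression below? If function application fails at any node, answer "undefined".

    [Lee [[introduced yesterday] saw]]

undefined

At [introduced yesterday]: neither (e -> t) nor ((t -> e) -> ((e -> (e -> (e -> e))) -> (t -> e))) can take the other as argument; the node is ill-typed.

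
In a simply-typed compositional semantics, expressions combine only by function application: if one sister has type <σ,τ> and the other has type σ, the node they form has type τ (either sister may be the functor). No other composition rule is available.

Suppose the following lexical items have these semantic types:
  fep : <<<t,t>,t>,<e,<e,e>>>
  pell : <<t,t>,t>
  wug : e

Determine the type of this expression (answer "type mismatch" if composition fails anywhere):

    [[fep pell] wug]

<e,e>

At [fep pell], fep : <<<t,t>,t>,<e,<e,e>>> takes pell : <<t,t>,t>, giving <e,<e,e>>.
At [[fep pell] wug], [fep pell] : <e,<e,e>> takes wug : e, giving <e,e>.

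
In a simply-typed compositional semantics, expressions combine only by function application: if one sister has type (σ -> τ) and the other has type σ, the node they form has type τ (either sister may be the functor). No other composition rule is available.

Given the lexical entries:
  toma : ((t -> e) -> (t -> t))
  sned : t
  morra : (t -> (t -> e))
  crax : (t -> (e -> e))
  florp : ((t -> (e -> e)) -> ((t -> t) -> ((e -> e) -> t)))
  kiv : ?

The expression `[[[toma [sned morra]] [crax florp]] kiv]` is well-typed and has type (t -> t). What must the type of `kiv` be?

(((e -> e) -> t) -> (t -> t))

[[[toma [sned morra]] [crax florp]] kiv] must have type (t -> t). The sister [[toma [sned morra]] [crax florp]] has type ((e -> e) -> t); that is not a function onto (t -> t), so kiv must be the functor, of type (((e -> e) -> t) -> (t -> t)).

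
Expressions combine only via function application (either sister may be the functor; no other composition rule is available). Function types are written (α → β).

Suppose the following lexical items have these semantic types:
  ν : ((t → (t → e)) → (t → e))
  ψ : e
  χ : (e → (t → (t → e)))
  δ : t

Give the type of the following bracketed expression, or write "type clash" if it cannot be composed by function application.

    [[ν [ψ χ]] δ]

At [ψ χ], χ : (e → (t → (t → e))) takes ψ : e, giving (t → (t → e)).
At [ν [ψ χ]], ν : ((t → (t → e)) → (t → e)) takes [ψ χ] : (t → (t → e)), giving (t → e).
At [[ν [ψ χ]] δ], [ν [ψ χ]] : (t → e) takes δ : t, giving e.

e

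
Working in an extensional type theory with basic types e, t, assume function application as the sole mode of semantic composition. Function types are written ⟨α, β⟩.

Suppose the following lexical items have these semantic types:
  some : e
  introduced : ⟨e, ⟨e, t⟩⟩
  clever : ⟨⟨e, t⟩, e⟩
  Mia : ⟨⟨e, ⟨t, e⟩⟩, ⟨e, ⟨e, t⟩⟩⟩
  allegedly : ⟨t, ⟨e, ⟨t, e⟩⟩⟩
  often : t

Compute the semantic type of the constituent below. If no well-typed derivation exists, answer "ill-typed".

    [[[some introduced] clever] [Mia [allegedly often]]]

⟨e, t⟩

[some introduced] — introduced of type ⟨e, ⟨e, t⟩⟩ combines with some of type e: type ⟨e, t⟩.
[[some introduced] clever] — clever of type ⟨⟨e, t⟩, e⟩ combines with [some introduced] of type ⟨e, t⟩: type e.
[allegedly often] — allegedly of type ⟨t, ⟨e, ⟨t, e⟩⟩⟩ combines with often of type t: type ⟨e, ⟨t, e⟩⟩.
[Mia [allegedly often]] — Mia of type ⟨⟨e, ⟨t, e⟩⟩, ⟨e, ⟨e, t⟩⟩⟩ combines with [allegedly often] of type ⟨e, ⟨t, e⟩⟩: type ⟨e, ⟨e, t⟩⟩.
[[[some introduced] clever] [Mia [allegedly often]]] — [Mia [allegedly often]] of type ⟨e, ⟨e, t⟩⟩ combines with [[some introduced] clever] of type e: type ⟨e, t⟩.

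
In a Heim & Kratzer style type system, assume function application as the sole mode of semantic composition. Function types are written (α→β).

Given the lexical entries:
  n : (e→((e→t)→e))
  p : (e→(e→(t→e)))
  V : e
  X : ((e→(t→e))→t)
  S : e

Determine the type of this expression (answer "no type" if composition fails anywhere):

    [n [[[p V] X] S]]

no type

[p V] — p of type (e→(e→(t→e))) combines with V of type e: type (e→(t→e)).
[[p V] X] — X of type ((e→(t→e))→t) combines with [p V] of type (e→(t→e)): type t.
[[[p V] X] S]: t with e — neither is a function whose domain matches the other; composition fails here.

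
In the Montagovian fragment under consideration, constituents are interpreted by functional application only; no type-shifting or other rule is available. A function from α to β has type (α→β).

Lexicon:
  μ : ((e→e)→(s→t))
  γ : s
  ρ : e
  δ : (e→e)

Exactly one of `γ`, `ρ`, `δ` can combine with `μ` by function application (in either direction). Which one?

δ

γ : s — no; μ wants (e→e), and γ wants nothing (atomic).
ρ : e — no; μ wants (e→e), and ρ wants nothing (atomic).
δ — combines: μ : ((e→e)→(s→t)) takes δ : (e→e) as argument, giving (s→t).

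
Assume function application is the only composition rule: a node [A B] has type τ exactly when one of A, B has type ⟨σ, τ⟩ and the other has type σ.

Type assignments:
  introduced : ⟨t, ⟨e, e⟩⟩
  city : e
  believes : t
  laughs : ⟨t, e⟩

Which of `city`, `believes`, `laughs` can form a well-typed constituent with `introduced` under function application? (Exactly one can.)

city : e — neither side's domain matches the other.
believes — combines: introduced : ⟨t, ⟨e, e⟩⟩ takes believes : t as argument, giving ⟨e, e⟩.
laughs : ⟨t, e⟩ — neither side's domain matches the other.

believes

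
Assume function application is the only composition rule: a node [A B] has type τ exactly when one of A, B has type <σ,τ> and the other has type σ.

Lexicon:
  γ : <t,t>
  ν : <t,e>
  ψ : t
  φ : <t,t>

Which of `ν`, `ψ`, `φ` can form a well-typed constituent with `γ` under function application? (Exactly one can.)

ν : <t,e> — neither side's domain matches the other.
ψ — combines: γ : <t,t> takes ψ : t as argument, giving t.
φ : <t,t> — neither side's domain matches the other.

ψ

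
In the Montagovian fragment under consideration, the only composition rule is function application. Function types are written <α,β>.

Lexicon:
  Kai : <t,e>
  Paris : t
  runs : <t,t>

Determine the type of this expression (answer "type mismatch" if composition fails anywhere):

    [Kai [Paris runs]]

e

[Paris runs]: runs is <t,t>, Paris is t; result t.
[Kai [Paris runs]]: Kai is <t,e>, [Paris runs] is t; result e.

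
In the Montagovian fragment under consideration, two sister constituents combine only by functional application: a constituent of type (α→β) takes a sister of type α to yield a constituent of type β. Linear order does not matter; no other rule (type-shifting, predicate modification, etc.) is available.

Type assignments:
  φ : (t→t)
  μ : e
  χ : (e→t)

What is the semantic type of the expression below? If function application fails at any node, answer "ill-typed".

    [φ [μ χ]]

[μ χ]: χ is (e→t), μ is e; result t.
[φ [μ χ]]: φ is (t→t), [μ χ] is t; result t.

t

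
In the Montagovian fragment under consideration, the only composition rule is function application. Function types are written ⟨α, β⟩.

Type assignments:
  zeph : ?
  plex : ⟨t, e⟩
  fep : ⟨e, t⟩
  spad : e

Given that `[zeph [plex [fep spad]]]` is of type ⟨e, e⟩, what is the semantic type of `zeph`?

⟨e, ⟨e, e⟩⟩

For [zeph [plex [fep spad]]] to have type ⟨e, e⟩ with [plex [fep spad]] of type e, zeph must be the function: zeph : ⟨e, ⟨e, e⟩⟩.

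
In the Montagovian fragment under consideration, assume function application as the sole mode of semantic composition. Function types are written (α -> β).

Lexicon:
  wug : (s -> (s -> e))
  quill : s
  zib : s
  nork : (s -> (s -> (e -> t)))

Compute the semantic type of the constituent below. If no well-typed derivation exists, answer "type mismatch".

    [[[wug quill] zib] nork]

type mismatch

[wug quill]: wug is (s -> (s -> e)), quill is s; result (s -> e).
[[wug quill] zib]: [wug quill] is (s -> e), zib is s; result e.
[[[wug quill] zib] nork]: e with (s -> (s -> (e -> t))) — neither is a function whose domain matches the other; composition fails here.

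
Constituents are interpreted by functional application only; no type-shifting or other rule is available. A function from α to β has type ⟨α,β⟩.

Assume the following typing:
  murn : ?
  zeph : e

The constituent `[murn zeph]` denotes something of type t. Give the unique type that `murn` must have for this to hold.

[murn zeph] must have type t. The sister zeph has type e; that is not a function onto t, so murn must be the functor, of type ⟨e,t⟩.

⟨e,t⟩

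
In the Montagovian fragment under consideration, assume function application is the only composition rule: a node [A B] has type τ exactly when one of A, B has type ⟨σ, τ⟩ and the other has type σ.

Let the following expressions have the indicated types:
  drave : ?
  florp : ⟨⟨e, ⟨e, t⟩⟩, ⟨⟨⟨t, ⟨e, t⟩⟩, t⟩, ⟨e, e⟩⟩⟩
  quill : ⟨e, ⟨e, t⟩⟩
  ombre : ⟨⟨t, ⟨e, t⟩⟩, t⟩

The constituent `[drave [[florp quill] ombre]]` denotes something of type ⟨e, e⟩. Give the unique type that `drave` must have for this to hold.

At [drave [[florp quill] ombre]] (required: ⟨e, e⟩): [[florp quill] ombre] is ⟨e, e⟩, which is not a function with range ⟨e, e⟩; hence drave is the functor — type ⟨⟨e, e⟩, ⟨e, e⟩⟩.

⟨⟨e, e⟩, ⟨e, e⟩⟩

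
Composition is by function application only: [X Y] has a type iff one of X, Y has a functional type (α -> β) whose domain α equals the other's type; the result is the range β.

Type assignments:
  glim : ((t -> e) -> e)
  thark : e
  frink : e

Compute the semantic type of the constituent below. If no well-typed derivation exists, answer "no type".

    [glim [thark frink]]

At [thark frink]: neither e nor e can take the other as argument; the node is ill-typed.

no type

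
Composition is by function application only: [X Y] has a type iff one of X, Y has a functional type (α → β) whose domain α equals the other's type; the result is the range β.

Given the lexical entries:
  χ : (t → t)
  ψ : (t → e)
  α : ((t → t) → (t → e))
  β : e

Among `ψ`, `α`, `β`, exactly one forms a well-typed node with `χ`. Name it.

α

ψ : (t → e) — no; χ wants t, and ψ wants t.
α — combines: α : ((t → t) → (t → e)) takes χ : (t → t) as argument, giving (t → e).
β : e — no; χ wants t, and β wants nothing (atomic).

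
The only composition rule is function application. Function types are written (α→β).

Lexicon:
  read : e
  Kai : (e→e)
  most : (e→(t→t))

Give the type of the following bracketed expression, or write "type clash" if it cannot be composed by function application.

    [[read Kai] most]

[read Kai]: (e→e) applied to e yields e.
[[read Kai] most]: (e→(t→t)) applied to e yields (t→t).

(t→t)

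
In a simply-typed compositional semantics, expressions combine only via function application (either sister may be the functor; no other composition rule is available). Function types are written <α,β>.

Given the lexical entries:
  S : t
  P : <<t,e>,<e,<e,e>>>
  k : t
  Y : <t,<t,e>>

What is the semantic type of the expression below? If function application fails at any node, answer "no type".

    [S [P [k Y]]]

no type

[k Y]: <t,<t,e>> applied to t yields <t,e>.
[P [k Y]]: <<t,e>,<e,<e,e>>> applied to <t,e> yields <e,<e,e>>.
At [S [P [k Y]]]: neither t nor <e,<e,e>> can take the other as argument; the node is ill-typed.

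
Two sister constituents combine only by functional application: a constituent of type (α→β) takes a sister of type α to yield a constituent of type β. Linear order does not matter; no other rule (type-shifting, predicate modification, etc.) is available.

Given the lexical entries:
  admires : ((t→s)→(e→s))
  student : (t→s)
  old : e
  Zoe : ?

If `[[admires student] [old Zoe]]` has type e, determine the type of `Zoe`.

At [[admires student] [old Zoe]] (required: e): [admires student] is (e→s), which is not a function with range e; hence [old Zoe] is the functor — type ((e→s)→e).
At [old Zoe] (required: ((e→s)→e)): old is e, which is not a function with range ((e→s)→e); hence Zoe is the functor — type (e→((e→s)→e)).

(e→((e→s)→e))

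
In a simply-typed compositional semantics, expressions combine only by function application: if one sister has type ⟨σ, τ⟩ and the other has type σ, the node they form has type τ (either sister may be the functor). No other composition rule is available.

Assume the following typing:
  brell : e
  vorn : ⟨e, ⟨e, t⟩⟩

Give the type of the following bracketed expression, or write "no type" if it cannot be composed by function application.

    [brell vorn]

At [brell vorn], vorn : ⟨e, ⟨e, t⟩⟩ takes brell : e, giving ⟨e, t⟩.

⟨e, t⟩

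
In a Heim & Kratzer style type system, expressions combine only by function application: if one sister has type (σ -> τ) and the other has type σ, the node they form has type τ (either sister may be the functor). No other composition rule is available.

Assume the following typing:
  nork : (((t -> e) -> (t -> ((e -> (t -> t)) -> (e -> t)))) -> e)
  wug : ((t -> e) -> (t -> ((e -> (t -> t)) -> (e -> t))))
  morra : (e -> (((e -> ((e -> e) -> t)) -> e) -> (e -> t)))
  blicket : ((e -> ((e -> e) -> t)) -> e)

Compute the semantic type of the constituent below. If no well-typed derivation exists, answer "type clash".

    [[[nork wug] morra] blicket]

[nork wug]: nork is (((t -> e) -> (t -> ((e -> (t -> t)) -> (e -> t)))) -> e), wug is ((t -> e) -> (t -> ((e -> (t -> t)) -> (e -> t)))); result e.
[[nork wug] morra]: morra is (e -> (((e -> ((e -> e) -> t)) -> e) -> (e -> t))), [nork wug] is e; result (((e -> ((e -> e) -> t)) -> e) -> (e -> t)).
[[[nork wug] morra] blicket]: [[nork wug] morra] is (((e -> ((e -> e) -> t)) -> e) -> (e -> t)), blicket is ((e -> ((e -> e) -> t)) -> e); result (e -> t).

(e -> t)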